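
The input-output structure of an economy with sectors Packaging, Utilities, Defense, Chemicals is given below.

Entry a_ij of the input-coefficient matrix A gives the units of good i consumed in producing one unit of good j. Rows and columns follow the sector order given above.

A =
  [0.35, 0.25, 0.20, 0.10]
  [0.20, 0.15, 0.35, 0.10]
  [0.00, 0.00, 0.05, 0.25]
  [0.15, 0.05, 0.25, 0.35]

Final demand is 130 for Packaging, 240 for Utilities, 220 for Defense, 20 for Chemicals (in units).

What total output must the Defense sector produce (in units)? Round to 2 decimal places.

x_D = 318.77

I − A =
  [   0.65    -0.25    -0.20    -0.10]
  [  -0.20     0.85    -0.35    -0.10]
  [   0.00     0.00     0.95    -0.25]
  [  -0.15    -0.05    -0.25     0.65]
Compute the cofactors C_ij = (−1)^(i+j)·(3×3 minor ij) of I−A; the adjugate is their transpose:
adj(I−A) = Cᵀ =
  [ 0.462625   0.146000   0.195625   0.168875]
  [ 0.138375   0.339000   0.192875   0.147625]
  [ 0.034375   0.017500   0.305875   0.125625]
  [ 0.130625   0.066500   0.177625   0.477375]
det(I−A) = Σ_j (I−A)_1j·C_1j = (0.65)(0.462625) + (-0.25)(0.138375) + (-0.20)(0.034375) + (-0.10)(0.130625) = 0.246175
(I − A)⁻¹ = adj(I−A) / det(I−A) ≈
  [   1.8793     0.5931     0.7947     0.6860]
  [   0.5621     1.3771     0.7835     0.5997]
  [   0.1396     0.0711     1.2425     0.5103]
  [   0.5306     0.2701     0.7215     1.9392]
x = (I − A)⁻¹ d = adj(I−A)·d / det(I−A), with det(I−A) = 0.246175:
  x_P = (0.462625·130 + 0.146000·240 + 0.195625·220 + 0.168875·20) / 0.246175 = 141.59625 / 0.246175 ≈ 575.19
  x_U = (0.138375·130 + 0.339000·240 + 0.192875·220 + 0.147625·20) / 0.246175 = 144.73375 / 0.246175 ≈ 587.93
  x_D = (0.034375·130 + 0.017500·240 + 0.305875·220 + 0.125625·20) / 0.246175 = 78.47375 / 0.246175 ≈ 318.77
  x_C = (0.130625·130 + 0.066500·240 + 0.177625·220 + 0.477375·20) / 0.246175 = 81.56625 / 0.246175 ≈ 331.33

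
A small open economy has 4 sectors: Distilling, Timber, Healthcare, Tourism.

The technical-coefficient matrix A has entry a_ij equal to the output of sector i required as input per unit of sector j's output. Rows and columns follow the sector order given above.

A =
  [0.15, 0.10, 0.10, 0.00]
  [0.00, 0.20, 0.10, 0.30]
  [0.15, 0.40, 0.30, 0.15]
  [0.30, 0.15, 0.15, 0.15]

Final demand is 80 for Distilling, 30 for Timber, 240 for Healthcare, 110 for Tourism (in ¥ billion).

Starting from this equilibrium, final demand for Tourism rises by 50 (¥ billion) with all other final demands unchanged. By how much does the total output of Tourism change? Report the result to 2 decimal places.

I − A =
  [   0.85    -0.10    -0.10     0.00]
  [   0.00     0.80    -0.10    -0.30]
  [  -0.15    -0.40     0.70    -0.15]
  [  -0.30    -0.15    -0.15     0.85]
Compute the cofactors C_ij = (−1)^(i+j)·(3×3 minor ij) of I−A; the adjugate is their transpose:
adj(I−A) = Cᵀ =
  [ 0.372250   0.093500   0.076500   0.046500]
  [ 0.087000   0.469375   0.119500   0.186750]
  [ 0.167250   0.325375   0.530750   0.208500]
  [ 0.176250   0.173250   0.141750   0.428500]
det(I−A) = Σ_j (I−A)_1j·C_1j = (0.85)(0.372250) + (-0.10)(0.087000) + (-0.10)(0.167250) + (0.00)(0.176250) = 0.2909875
(I − A)⁻¹ = adj(I−A) / det(I−A) ≈
  [   1.2793     0.3213     0.2629     0.1598]
  [   0.2990     1.6130     0.4107     0.6418]
  [   0.5748     1.1182     1.8240     0.7165]
  [   0.6057     0.5954     0.4871     1.4726]
Δx = (I − A)⁻¹ Δd with Δd having +50 in the Tourism component and 0 elsewhere.
So Δx_4 = L_44 · (+50), where L_44 = adj(I−A)_44 / det(I−A) = 0.428500 / 0.2909875.
Δx_4 = 0.428500 × (+50) / 0.2909875 = 21.425 / 0.2909875 ≈ 73.63.

Δx_4 = 73.63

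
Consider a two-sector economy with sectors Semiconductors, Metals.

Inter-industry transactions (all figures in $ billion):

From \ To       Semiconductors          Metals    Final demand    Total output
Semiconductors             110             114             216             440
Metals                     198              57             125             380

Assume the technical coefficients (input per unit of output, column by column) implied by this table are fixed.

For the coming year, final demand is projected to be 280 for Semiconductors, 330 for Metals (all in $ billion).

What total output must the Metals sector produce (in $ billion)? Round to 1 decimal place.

x_2 = 743.3

Technical coefficients a_ij = z_ij / X_j:
  a_11 = 110/440 = 0.25, a_21 = 198/440 = 0.45
  a_12 = 114/380 = 0.30, a_22 = 57/380 = 0.15
I − A =
  [   0.75    -0.30]
  [  -0.45     0.85]
det(I−A) = (0.75)(0.85) − (-0.30)(-0.45) = 0.5025
adj(I−A) = [[0.85, 0.30], [0.45, 0.75]]
(I − A)⁻¹ = adj(I−A) / det(I−A) ≈
  [   1.6915     0.5970]
  [   0.8955     1.4925]
x = (I − A)⁻¹ d = adj(I−A)·d / det(I−A), with det(I−A) = 0.5025:
  x_1 = (0.85·280 + 0.30·330) / 0.5025 = 337.00 / 0.5025 ≈ 670.6
  x_2 = (0.45·280 + 0.75·330) / 0.5025 = 373.50 / 0.5025 ≈ 743.3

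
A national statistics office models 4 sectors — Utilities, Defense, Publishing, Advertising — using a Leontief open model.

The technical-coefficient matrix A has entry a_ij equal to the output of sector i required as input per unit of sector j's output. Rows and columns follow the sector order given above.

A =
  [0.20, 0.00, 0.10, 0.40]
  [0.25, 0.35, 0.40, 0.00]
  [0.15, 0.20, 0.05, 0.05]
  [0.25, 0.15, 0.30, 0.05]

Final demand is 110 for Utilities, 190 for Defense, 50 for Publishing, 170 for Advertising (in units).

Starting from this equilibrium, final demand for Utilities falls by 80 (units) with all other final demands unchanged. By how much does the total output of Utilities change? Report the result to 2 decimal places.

Δx_1 = -135.48

I − A =
  [   0.80     0.00    -0.10    -0.40]
  [  -0.25     0.65    -0.40     0.00]
  [  -0.15    -0.20     0.95    -0.05]
  [  -0.25    -0.15    -0.30     0.95]
Compute the cofactors C_ij = (−1)^(i+j)·(3×3 minor ij) of I−A; the adjugate is their transpose:
adj(I−A) = Cᵀ =
  [ 0.497875   0.100750   0.163750   0.218250]
  [ 0.283875   0.581500   0.317750   0.136250]
  [ 0.150125   0.147000   0.414000   0.085000]
  [ 0.223250   0.164750   0.224000   0.415250]
det(I−A) = Σ_j (I−A)_1j·C_1j = (0.80)(0.497875) + (0.00)(0.283875) + (-0.10)(0.150125) + (-0.40)(0.223250) = 0.2939875
(I − A)⁻¹ = adj(I−A) / det(I−A) ≈
  [   1.6935     0.3427     0.5570     0.7424]
  [   0.9656     1.9780     1.0808     0.4635]
  [   0.5107     0.5000     1.4082     0.2891]
  [   0.7594     0.5604     0.7619     1.4125]
Δx = (I − A)⁻¹ Δd with Δd having -80 in the Utilities component and 0 elsewhere.
So Δx_1 = L_11 · (-80), where L_11 = adj(I−A)_11 / det(I−A) = 0.497875 / 0.2939875.
Δx_1 = 0.497875 × (-80) / 0.2939875 = -39.83 / 0.2939875 ≈ -135.48.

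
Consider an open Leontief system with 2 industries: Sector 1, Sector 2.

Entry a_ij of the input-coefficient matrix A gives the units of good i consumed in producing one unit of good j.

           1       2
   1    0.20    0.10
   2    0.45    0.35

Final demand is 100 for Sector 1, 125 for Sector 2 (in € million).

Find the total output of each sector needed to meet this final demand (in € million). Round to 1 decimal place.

x_1 = 163.2, x_2 = 305.3

I − A =
  [   0.80    -0.10]
  [  -0.45     0.65]
det(I−A) = (0.80)(0.65) − (-0.10)(-0.45) = 0.4750
adj(I−A) = [[0.65, 0.10], [0.45, 0.80]]
(I − A)⁻¹ = adj(I−A) / det(I−A) ≈
  [   1.3684     0.2105]
  [   0.9474     1.6842]
x = (I − A)⁻¹ d = adj(I−A)·d / det(I−A), with det(I−A) = 0.4750:
  x_1 = (0.65·100 + 0.10·125) / 0.4750 = 77.50 / 0.4750 ≈ 163.2
  x_2 = (0.45·100 + 0.80·125) / 0.4750 = 145.00 / 0.4750 ≈ 305.3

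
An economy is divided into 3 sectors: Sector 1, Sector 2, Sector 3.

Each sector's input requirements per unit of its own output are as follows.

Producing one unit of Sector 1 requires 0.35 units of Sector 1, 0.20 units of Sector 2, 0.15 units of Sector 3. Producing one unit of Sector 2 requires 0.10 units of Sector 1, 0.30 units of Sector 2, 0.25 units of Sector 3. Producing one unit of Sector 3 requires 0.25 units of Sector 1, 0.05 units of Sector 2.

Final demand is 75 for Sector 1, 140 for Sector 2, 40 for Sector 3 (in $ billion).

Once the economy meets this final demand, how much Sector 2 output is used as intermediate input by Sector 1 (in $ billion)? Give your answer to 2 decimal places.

z_21 = 42.08

I − A =
  [   0.65    -0.10    -0.25]
  [  -0.20     0.70    -0.05]
  [  -0.15    -0.25     1.00]
Cofactors of I−A, C_ij = (−1)^(i+j)·(minor ij) (rows/columns in the sector order above):
  C_11 = (0.70)(1.00) − (-0.05)(-0.25) = 0.6875
  C_12 = −[(-0.20)(1.00) − (-0.05)(-0.15)] = 0.2075
  C_13 = (-0.20)(-0.25) − (0.70)(-0.15) = 0.1550
  C_21 = −[(-0.10)(1.00) − (-0.25)(-0.25)] = 0.1625
  C_22 = (0.65)(1.00) − (-0.25)(-0.15) = 0.6125
  C_23 = −[(0.65)(-0.25) − (-0.10)(-0.15)] = 0.1775
  C_31 = (-0.10)(-0.05) − (-0.25)(0.70) = 0.1800
  C_32 = −[(0.65)(-0.05) − (-0.25)(-0.20)] = 0.0825
  C_33 = (0.65)(0.70) − (-0.10)(-0.20) = 0.4350
det(I−A) = Σ_j (I−A)_1j·C_1j = (0.65)(0.6875) + (-0.10)(0.2075) + (-0.25)(0.1550) = 0.387375
adj(I−A) = Cᵀ =
  [ 0.6875   0.1625   0.1800]
  [ 0.2075   0.6125   0.0825]
  [ 0.1550   0.1775   0.4350]
(I − A)⁻¹ = adj(I−A) / det(I−A) ≈
  [   1.7748     0.4195     0.4647]
  [   0.5357     1.5812     0.2130]
  [   0.4001     0.4582     1.1229]
First solve x = (I − A)⁻¹ d = adj(I−A)·d / det(I−A); in particular x_1 = (0.6875·75 + 0.1625·140 + 0.1800·40) / 0.387375 = 81.5125 / 0.387375 ≈ 210.4227.
Intermediate flow from 2 to 1: z_21 = a_21 · x_1 = 0.20 × 81.5125 / 0.387375 = 16.3025 / 0.387375 ≈ 42.08.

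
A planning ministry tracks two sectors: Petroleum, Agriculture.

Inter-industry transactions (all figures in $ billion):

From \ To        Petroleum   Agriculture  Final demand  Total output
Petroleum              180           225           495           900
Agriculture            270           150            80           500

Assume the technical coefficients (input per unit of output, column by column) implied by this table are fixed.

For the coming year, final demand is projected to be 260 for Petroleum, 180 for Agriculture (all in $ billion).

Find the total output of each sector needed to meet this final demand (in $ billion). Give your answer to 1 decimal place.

Technical coefficients a_ij = z_ij / X_j:
  a_11 = 180/900 = 0.20, a_21 = 270/900 = 0.30
  a_12 = 225/500 = 0.45, a_22 = 150/500 = 0.30
I − A =
  [   0.80    -0.45]
  [  -0.30     0.70]
det(I−A) = (0.80)(0.70) − (-0.45)(-0.30) = 0.4250
adj(I−A) = [[0.70, 0.45], [0.30, 0.80]]
(I − A)⁻¹ = adj(I−A) / det(I−A) ≈
  [   1.6471     1.0588]
  [   0.7059     1.8824]
x = (I − A)⁻¹ d = adj(I−A)·d / det(I−A), with det(I−A) = 0.4250:
  x_1 = (0.70·260 + 0.45·180) / 0.4250 = 263.00 / 0.4250 ≈ 618.8
  x_2 = (0.30·260 + 0.80·180) / 0.4250 = 222.00 / 0.4250 ≈ 522.4

x_1 = 618.8, x_2 = 522.4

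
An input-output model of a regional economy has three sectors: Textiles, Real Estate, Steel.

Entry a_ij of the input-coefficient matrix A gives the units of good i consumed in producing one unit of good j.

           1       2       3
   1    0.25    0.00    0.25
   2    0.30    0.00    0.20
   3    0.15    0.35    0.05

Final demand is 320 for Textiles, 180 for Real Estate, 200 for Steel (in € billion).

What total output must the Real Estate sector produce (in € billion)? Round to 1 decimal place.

x_2 = 448.3

I − A =
  [   0.75     0.00    -0.25]
  [  -0.30     1.00    -0.20]
  [  -0.15    -0.35     0.95]
Cofactors of I−A, C_ij = (−1)^(i+j)·(minor ij) (rows/columns in the sector order above):
  C_11 = (1.00)(0.95) − (-0.20)(-0.35) = 0.8800
  C_12 = −[(-0.30)(0.95) − (-0.20)(-0.15)] = 0.3150
  C_13 = (-0.30)(-0.35) − (1.00)(-0.15) = 0.2550
  C_21 = −[(0.00)(0.95) − (-0.25)(-0.35)] = 0.0875
  C_22 = (0.75)(0.95) − (-0.25)(-0.15) = 0.6750
  C_23 = −[(0.75)(-0.35) − (0.00)(-0.15)] = 0.2625
  C_31 = (0.00)(-0.20) − (-0.25)(1.00) = 0.2500
  C_32 = −[(0.75)(-0.20) − (-0.25)(-0.30)] = 0.2250
  C_33 = (0.75)(1.00) − (0.00)(-0.30) = 0.7500
det(I−A) = Σ_j (I−A)_1j·C_1j = (0.75)(0.8800) + (0.00)(0.3150) + (-0.25)(0.2550) = 0.59625
adj(I−A) = Cᵀ =
  [ 0.8800   0.0875   0.2500]
  [ 0.3150   0.6750   0.2250]
  [ 0.2550   0.2625   0.7500]
(I − A)⁻¹ = adj(I−A) / det(I−A) ≈
  [   1.4759     0.1468     0.4193]
  [   0.5283     1.1321     0.3774]
  [   0.4277     0.4403     1.2579]
x = (I − A)⁻¹ d = adj(I−A)·d / det(I−A), with det(I−A) = 0.59625:
  x_1 = (0.8800·320 + 0.0875·180 + 0.2500·200) / 0.59625 = 347.35 / 0.59625 ≈ 582.6
  x_2 = (0.3150·320 + 0.6750·180 + 0.2250·200) / 0.59625 = 267.30 / 0.59625 ≈ 448.3
  x_3 = (0.2550·320 + 0.2625·180 + 0.7500·200) / 0.59625 = 278.85 / 0.59625 ≈ 467.7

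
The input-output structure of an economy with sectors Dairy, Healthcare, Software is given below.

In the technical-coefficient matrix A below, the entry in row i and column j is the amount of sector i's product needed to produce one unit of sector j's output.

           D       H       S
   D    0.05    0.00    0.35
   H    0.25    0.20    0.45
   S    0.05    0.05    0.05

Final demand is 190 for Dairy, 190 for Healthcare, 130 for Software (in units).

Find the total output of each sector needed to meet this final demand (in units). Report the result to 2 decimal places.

x_D = 263.61, x_H = 417.00, x_S = 172.66

I − A =
  [   0.95     0.00    -0.35]
  [  -0.25     0.80    -0.45]
  [  -0.05    -0.05     0.95]
Cofactors of I−A, C_ij = (−1)^(i+j)·(minor ij) (rows/columns in the sector order above):
  C_11 = (0.80)(0.95) − (-0.45)(-0.05) = 0.7375
  C_12 = −[(-0.25)(0.95) − (-0.45)(-0.05)] = 0.2600
  C_13 = (-0.25)(-0.05) − (0.80)(-0.05) = 0.0525
  C_21 = −[(0.00)(0.95) − (-0.35)(-0.05)] = 0.0175
  C_22 = (0.95)(0.95) − (-0.35)(-0.05) = 0.8850
  C_23 = −[(0.95)(-0.05) − (0.00)(-0.05)] = 0.0475
  C_31 = (0.00)(-0.45) − (-0.35)(0.80) = 0.2800
  C_32 = −[(0.95)(-0.45) − (-0.35)(-0.25)] = 0.5150
  C_33 = (0.95)(0.80) − (0.00)(-0.25) = 0.7600
det(I−A) = Σ_j (I−A)_1j·C_1j = (0.95)(0.7375) + (0.00)(0.2600) + (-0.35)(0.0525) = 0.68225
adj(I−A) = Cᵀ =
  [ 0.7375   0.0175   0.2800]
  [ 0.2600   0.8850   0.5150]
  [ 0.0525   0.0475   0.7600]
(I − A)⁻¹ = adj(I−A) / det(I−A) ≈
  [   1.0810     0.0257     0.4104]
  [   0.3811     1.2972     0.7549]
  [   0.0770     0.0696     1.1140]
x = (I − A)⁻¹ d = adj(I−A)·d / det(I−A), with det(I−A) = 0.68225:
  x_D = (0.7375·190 + 0.0175·190 + 0.2800·130) / 0.68225 = 179.85 / 0.68225 ≈ 263.61
  x_H = (0.2600·190 + 0.8850·190 + 0.5150·130) / 0.68225 = 284.50 / 0.68225 ≈ 417.00
  x_S = (0.0525·190 + 0.0475·190 + 0.7600·130) / 0.68225 = 117.80 / 0.68225 ≈ 172.66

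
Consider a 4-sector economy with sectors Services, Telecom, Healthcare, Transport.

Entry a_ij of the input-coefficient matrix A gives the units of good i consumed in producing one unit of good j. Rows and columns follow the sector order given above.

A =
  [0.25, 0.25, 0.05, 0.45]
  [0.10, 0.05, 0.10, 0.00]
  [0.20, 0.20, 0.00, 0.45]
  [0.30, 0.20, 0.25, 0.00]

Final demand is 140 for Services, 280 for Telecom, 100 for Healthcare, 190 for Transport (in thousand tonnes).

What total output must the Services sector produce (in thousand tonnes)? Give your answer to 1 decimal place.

x_1 = 785.2

I − A =
  [   0.75    -0.25    -0.05    -0.45]
  [  -0.10     0.95    -0.10     0.00]
  [  -0.20    -0.20     1.00    -0.45]
  [  -0.30    -0.20    -0.25     1.00]
Compute the cofactors C_ij = (−1)^(i+j)·(3×3 minor ij) of I−A; the adjugate is their transpose:
adj(I−A) = Cᵀ =
  [ 0.814125   0.348875   0.188375   0.451125]
  [ 0.122250   0.491375   0.077750   0.090000]
  [ 0.347250   0.292250   0.550250   0.403875]
  [ 0.355500   0.276000   0.209625   0.657000]
det(I−A) = Σ_j (I−A)_1j·C_1j = (0.75)(0.814125) + (-0.25)(0.122250) + (-0.05)(0.347250) + (-0.45)(0.355500) = 0.40269375
(I − A)⁻¹ = adj(I−A) / det(I−A) ≈
  [   2.0217     0.8664     0.4678     1.1203]
  [   0.3036     1.2202     0.1931     0.2235]
  [   0.8623     0.7257     1.3664     1.0029]
  [   0.8828     0.6854     0.5206     1.6315]
x = (I − A)⁻¹ d = adj(I−A)·d / det(I−A), with det(I−A) = 0.40269375:
  x_1 = (0.814125·140 + 0.348875·280 + 0.188375·100 + 0.451125·190) / 0.40269375 = 316.21375 / 0.40269375 ≈ 785.2
  x_2 = (0.122250·140 + 0.491375·280 + 0.077750·100 + 0.090000·190) / 0.40269375 = 179.575 / 0.40269375 ≈ 445.9
  x_3 = (0.347250·140 + 0.292250·280 + 0.550250·100 + 0.403875·190) / 0.40269375 = 262.20625 / 0.40269375 ≈ 651.1
  x_4 = (0.355500·140 + 0.276000·280 + 0.209625·100 + 0.657000·190) / 0.40269375 = 272.8425 / 0.40269375 ≈ 677.5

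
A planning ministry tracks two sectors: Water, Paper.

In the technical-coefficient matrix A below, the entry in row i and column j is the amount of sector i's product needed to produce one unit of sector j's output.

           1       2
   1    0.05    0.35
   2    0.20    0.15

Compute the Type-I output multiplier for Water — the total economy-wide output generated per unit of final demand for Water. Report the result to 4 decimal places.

I − A =
  [   0.95    -0.35]
  [  -0.20     0.85]
det(I−A) = (0.95)(0.85) − (-0.35)(-0.20) = 0.7375
adj(I−A) = [[0.85, 0.35], [0.20, 0.95]]
(I − A)⁻¹ = adj(I−A) / det(I−A) ≈
  [   1.15254     0.47458]
  [   0.27119     1.28814]
The output multiplier for sector j is the column-j sum of the Leontief inverse (I − A)⁻¹ = adj(I−A) / det(I−A).
Column 1 of adj(I−A): (0.85, 0.20); det(I−A) = 0.7375.
m_1 = (0.85 + 0.20) / 0.7375 = 1.05 / 0.7375 ≈ 1.4237.

m_1 = 1.4237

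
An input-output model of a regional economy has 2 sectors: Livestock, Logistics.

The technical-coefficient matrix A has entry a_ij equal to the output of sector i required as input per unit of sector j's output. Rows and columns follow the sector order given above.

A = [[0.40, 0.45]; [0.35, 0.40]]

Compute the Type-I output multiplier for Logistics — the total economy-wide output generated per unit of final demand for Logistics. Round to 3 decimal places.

m_2 = 5.185

I − A =
  [   0.60    -0.45]
  [  -0.35     0.60]
det(I−A) = (0.60)(0.60) − (-0.45)(-0.35) = 0.2025
adj(I−A) = [[0.60, 0.45], [0.35, 0.60]]
(I − A)⁻¹ = adj(I−A) / det(I−A) ≈
  [   2.9630     2.2222]
  [   1.7284     2.9630]
The output multiplier for sector j is the column-j sum of the Leontief inverse (I − A)⁻¹ = adj(I−A) / det(I−A).
Column 2 of adj(I−A): (0.45, 0.60); det(I−A) = 0.2025.
m_2 = (0.45 + 0.60) / 0.2025 = 1.05 / 0.2025 ≈ 5.185.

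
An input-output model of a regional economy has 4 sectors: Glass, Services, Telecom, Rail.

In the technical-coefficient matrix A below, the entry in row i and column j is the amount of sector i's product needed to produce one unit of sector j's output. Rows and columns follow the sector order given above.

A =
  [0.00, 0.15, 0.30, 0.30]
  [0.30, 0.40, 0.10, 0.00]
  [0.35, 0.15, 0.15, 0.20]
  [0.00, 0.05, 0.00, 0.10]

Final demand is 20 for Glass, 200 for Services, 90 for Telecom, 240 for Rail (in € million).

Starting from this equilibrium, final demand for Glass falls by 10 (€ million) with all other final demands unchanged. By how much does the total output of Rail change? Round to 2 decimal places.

Δx_4 = -0.44

I − A =
  [   1.00    -0.15    -0.30    -0.30]
  [  -0.30     0.60    -0.10     0.00]
  [  -0.35    -0.15     0.85    -0.20]
  [   0.00    -0.05     0.00     0.90]
Compute the cofactors C_ij = (−1)^(i+j)·(3×3 minor ij) of I−A; the adjugate is their transpose:
adj(I−A) = Cᵀ =
  [ 0.44450   0.17100   0.17700   0.18750]
  [ 0.26100   0.67050   0.17100   0.12500]
  [ 0.23250   0.19750   0.49500   0.18750]
  [ 0.01450   0.03725   0.00950   0.37500]
det(I−A) = Σ_j (I−A)_1j·C_1j = (1.00)(0.44450) + (-0.15)(0.26100) + (-0.30)(0.23250) + (-0.30)(0.01450) = 0.33125
(I − A)⁻¹ = adj(I−A) / det(I−A) ≈
  [   1.3419     0.5162     0.5343     0.5660]
  [   0.7879     2.0242     0.5162     0.3774]
  [   0.7019     0.5962     1.4943     0.5660]
  [   0.0438     0.1125     0.0287     1.1321]
Δx = (I − A)⁻¹ Δd with Δd having -10 in the Glass component and 0 elsewhere.
So Δx_4 = L_41 · (-10), where L_41 = adj(I−A)_41 / det(I−A) = 0.01450 / 0.33125.
Δx_4 = 0.01450 × (-10) / 0.33125 = -0.145 / 0.33125 ≈ -0.44.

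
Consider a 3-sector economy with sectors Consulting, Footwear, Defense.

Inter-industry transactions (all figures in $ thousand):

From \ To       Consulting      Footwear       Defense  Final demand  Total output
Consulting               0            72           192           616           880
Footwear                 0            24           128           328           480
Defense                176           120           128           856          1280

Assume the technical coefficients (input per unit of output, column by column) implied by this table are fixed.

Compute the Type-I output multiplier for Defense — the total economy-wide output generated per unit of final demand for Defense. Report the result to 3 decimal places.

Technical coefficients a_ij = z_ij / X_j:
  a_11 = 0/880 = 0.00, a_21 = 0/880 = 0.00, a_31 = 176/880 = 0.20
  a_12 = 72/480 = 0.15, a_22 = 24/480 = 0.05, a_32 = 120/480 = 0.25
  a_13 = 192/1280 = 0.15, a_23 = 128/1280 = 0.10, a_33 = 128/1280 = 0.10
I − A =
  [   1.00    -0.15    -0.15]
  [   0.00     0.95    -0.10]
  [  -0.20    -0.25     0.90]
Cofactors of I−A, C_ij = (−1)^(i+j)·(minor ij) (rows/columns in the sector order above):
  C_11 = (0.95)(0.90) − (-0.10)(-0.25) = 0.8300
  C_12 = −[(0.00)(0.90) − (-0.10)(-0.20)] = 0.0200
  C_13 = (0.00)(-0.25) − (0.95)(-0.20) = 0.1900
  C_21 = −[(-0.15)(0.90) − (-0.15)(-0.25)] = 0.1725
  C_22 = (1.00)(0.90) − (-0.15)(-0.20) = 0.8700
  C_23 = −[(1.00)(-0.25) − (-0.15)(-0.20)] = 0.2800
  C_31 = (-0.15)(-0.10) − (-0.15)(0.95) = 0.1575
  C_32 = −[(1.00)(-0.10) − (-0.15)(0.00)] = 0.1000
  C_33 = (1.00)(0.95) − (-0.15)(0.00) = 0.9500
det(I−A) = Σ_j (I−A)_1j·C_1j = (1.00)(0.8300) + (-0.15)(0.0200) + (-0.15)(0.1900) = 0.7985
adj(I−A) = Cᵀ =
  [ 0.8300   0.1725   0.1575]
  [ 0.0200   0.8700   0.1000]
  [ 0.1900   0.2800   0.9500]
(I − A)⁻¹ = adj(I−A) / det(I−A) ≈
  [   1.0394     0.2160     0.1972]
  [   0.0250     1.0895     0.1252]
  [   0.2379     0.3507     1.1897]
The output multiplier for sector j is the column-j sum of the Leontief inverse (I − A)⁻¹ = adj(I−A) / det(I−A).
Column 3 of adj(I−A): (0.1575, 0.1000, 0.9500); det(I−A) = 0.7985.
m_3 = (0.1575 + 0.1000 + 0.9500) / 0.7985 = 1.2075 / 0.7985 ≈ 1.512.

m_3 = 1.512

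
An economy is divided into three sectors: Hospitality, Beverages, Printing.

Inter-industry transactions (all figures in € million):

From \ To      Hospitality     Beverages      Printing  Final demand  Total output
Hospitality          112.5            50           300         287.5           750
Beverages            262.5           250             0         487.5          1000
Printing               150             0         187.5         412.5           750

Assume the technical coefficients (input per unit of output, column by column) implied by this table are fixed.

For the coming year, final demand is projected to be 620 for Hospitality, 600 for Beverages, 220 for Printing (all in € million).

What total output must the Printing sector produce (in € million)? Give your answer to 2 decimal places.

Technical coefficients a_ij = z_ij / X_j:
  a_HH = 112.5/750 = 0.15, a_BH = 262.5/750 = 0.35, a_PH = 150/750 = 0.20
  a_HB = 50/1000 = 0.05, a_BB = 250/1000 = 0.25, a_PB = 0/1000 = 0.00
  a_HP = 300/750 = 0.40, a_BP = 0/750 = 0.00, a_PP = 187.5/750 = 0.25
I − A =
  [   0.85    -0.05    -0.40]
  [  -0.35     0.75     0.00]
  [  -0.20     0.00     0.75]
Cofactors of I−A, C_ij = (−1)^(i+j)·(minor ij) (rows/columns in the sector order above):
  C_11 = (0.75)(0.75) − (0.00)(0.00) = 0.5625
  C_12 = −[(-0.35)(0.75) − (0.00)(-0.20)] = 0.2625
  C_13 = (-0.35)(0.00) − (0.75)(-0.20) = 0.1500
  C_21 = −[(-0.05)(0.75) − (-0.40)(0.00)] = 0.0375
  C_22 = (0.85)(0.75) − (-0.40)(-0.20) = 0.5575
  C_23 = −[(0.85)(0.00) − (-0.05)(-0.20)] = 0.0100
  C_31 = (-0.05)(0.00) − (-0.40)(0.75) = 0.3000
  C_32 = −[(0.85)(0.00) − (-0.40)(-0.35)] = 0.1400
  C_33 = (0.85)(0.75) − (-0.05)(-0.35) = 0.6200
det(I−A) = Σ_j (I−A)_1j·C_1j = (0.85)(0.5625) + (-0.05)(0.2625) + (-0.40)(0.1500) = 0.4050
adj(I−A) = Cᵀ =
  [ 0.5625   0.0375   0.3000]
  [ 0.2625   0.5575   0.1400]
  [ 0.1500   0.0100   0.6200]
(I − A)⁻¹ = adj(I−A) / det(I−A) ≈
  [   1.3889     0.0926     0.7407]
  [   0.6481     1.3765     0.3457]
  [   0.3704     0.0247     1.5309]
x = (I − A)⁻¹ d = adj(I−A)·d / det(I−A), with det(I−A) = 0.4050:
  x_H = (0.5625·620 + 0.0375·600 + 0.3000·220) / 0.4050 = 437.25 / 0.4050 ≈ 1079.63
  x_B = (0.2625·620 + 0.5575·600 + 0.1400·220) / 0.4050 = 528.05 / 0.4050 ≈ 1303.83
  x_P = (0.1500·620 + 0.0100·600 + 0.6200·220) / 0.4050 = 235.40 / 0.4050 ≈ 581.23

x_P = 581.23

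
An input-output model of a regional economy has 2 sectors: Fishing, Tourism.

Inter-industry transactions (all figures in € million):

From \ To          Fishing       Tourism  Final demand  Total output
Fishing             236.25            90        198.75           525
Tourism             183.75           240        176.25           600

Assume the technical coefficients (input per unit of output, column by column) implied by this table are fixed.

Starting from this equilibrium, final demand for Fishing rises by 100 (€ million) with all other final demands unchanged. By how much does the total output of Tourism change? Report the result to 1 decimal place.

Δx_2 = 126.1

Technical coefficients a_ij = z_ij / X_j:
  a_11 = 236.25/525 = 0.45, a_21 = 183.75/525 = 0.35
  a_12 = 90/600 = 0.15, a_22 = 240/600 = 0.40
I − A =
  [   0.55    -0.15]
  [  -0.35     0.60]
det(I−A) = (0.55)(0.60) − (-0.15)(-0.35) = 0.2775
adj(I−A) = [[0.60, 0.15], [0.35, 0.55]]
(I − A)⁻¹ = adj(I−A) / det(I−A) ≈
  [   2.1622     0.5405]
  [   1.2613     1.9820]
Δx = (I − A)⁻¹ Δd with Δd having +100 in the Fishing component and 0 elsewhere.
So Δx_2 = L_21 · (+100), where L_21 = adj(I−A)_21 / det(I−A) = 0.35 / 0.2775.
Δx_2 = 0.35 × (+100) / 0.2775 = 35.00 / 0.2775 ≈ 126.1.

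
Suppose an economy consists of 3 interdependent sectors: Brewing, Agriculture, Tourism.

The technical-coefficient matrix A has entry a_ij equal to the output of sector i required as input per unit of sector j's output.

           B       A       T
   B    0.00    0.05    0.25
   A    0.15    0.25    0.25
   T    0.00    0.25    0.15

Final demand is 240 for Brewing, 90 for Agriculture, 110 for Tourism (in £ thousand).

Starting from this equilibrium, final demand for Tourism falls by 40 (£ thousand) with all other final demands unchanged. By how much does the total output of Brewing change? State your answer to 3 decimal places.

Δx_B = -14.305

I − A =
  [   1.00    -0.05    -0.25]
  [  -0.15     0.75    -0.25]
  [   0.00    -0.25     0.85]
Cofactors of I−A, C_ij = (−1)^(i+j)·(minor ij) (rows/columns in the sector order above):
  C_11 = (0.75)(0.85) − (-0.25)(-0.25) = 0.5750
  C_12 = −[(-0.15)(0.85) − (-0.25)(0.00)] = 0.1275
  C_13 = (-0.15)(-0.25) − (0.75)(0.00) = 0.0375
  C_21 = −[(-0.05)(0.85) − (-0.25)(-0.25)] = 0.1050
  C_22 = (1.00)(0.85) − (-0.25)(0.00) = 0.8500
  C_23 = −[(1.00)(-0.25) − (-0.05)(0.00)] = 0.2500
  C_31 = (-0.05)(-0.25) − (-0.25)(0.75) = 0.2000
  C_32 = −[(1.00)(-0.25) − (-0.25)(-0.15)] = 0.2875
  C_33 = (1.00)(0.75) − (-0.05)(-0.15) = 0.7425
det(I−A) = Σ_j (I−A)_1j·C_1j = (1.00)(0.5750) + (-0.05)(0.1275) + (-0.25)(0.0375) = 0.55925
adj(I−A) = Cᵀ =
  [ 0.5750   0.1050   0.2000]
  [ 0.1275   0.8500   0.2875]
  [ 0.0375   0.2500   0.7425]
(I − A)⁻¹ = adj(I−A) / det(I−A) ≈
  [   1.0282     0.1878     0.3576]
  [   0.2280     1.5199     0.5141]
  [   0.0671     0.4470     1.3277]
Δx = (I − A)⁻¹ Δd with Δd having -40 in the Tourism component and 0 elsewhere.
So Δx_B = L_BT · (-40), where L_BT = adj(I−A)_BT / det(I−A) = 0.2000 / 0.55925.
Δx_B = 0.2000 × (-40) / 0.55925 = -8.00 / 0.55925 ≈ -14.305.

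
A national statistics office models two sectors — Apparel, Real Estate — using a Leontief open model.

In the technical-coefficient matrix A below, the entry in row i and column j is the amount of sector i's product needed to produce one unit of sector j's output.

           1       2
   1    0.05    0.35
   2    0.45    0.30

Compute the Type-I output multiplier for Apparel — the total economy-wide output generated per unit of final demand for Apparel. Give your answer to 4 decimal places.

m_1 = 2.2660

I − A =
  [   0.95    -0.35]
  [  -0.45     0.70]
det(I−A) = (0.95)(0.70) − (-0.35)(-0.45) = 0.5075
adj(I−A) = [[0.70, 0.35], [0.45, 0.95]]
(I − A)⁻¹ = adj(I−A) / det(I−A) ≈
  [   1.37931     0.68966]
  [   0.88670     1.87192]
The output multiplier for sector j is the column-j sum of the Leontief inverse (I − A)⁻¹ = adj(I−A) / det(I−A).
Column 1 of adj(I−A): (0.70, 0.45); det(I−A) = 0.5075.
m_1 = (0.70 + 0.45) / 0.5075 = 1.15 / 0.5075 ≈ 2.2660.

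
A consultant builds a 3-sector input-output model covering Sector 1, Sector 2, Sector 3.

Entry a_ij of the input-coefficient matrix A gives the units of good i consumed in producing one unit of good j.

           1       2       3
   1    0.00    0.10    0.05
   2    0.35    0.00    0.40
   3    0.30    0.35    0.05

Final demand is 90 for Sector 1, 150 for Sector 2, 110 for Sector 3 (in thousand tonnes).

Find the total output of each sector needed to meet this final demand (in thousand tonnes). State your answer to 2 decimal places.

I − A =
  [   1.00    -0.10    -0.05]
  [  -0.35     1.00    -0.40]
  [  -0.30    -0.35     0.95]
Cofactors of I−A, C_ij = (−1)^(i+j)·(minor ij) (rows/columns in the sector order above):
  C_11 = (1.00)(0.95) − (-0.40)(-0.35) = 0.8100
  C_12 = −[(-0.35)(0.95) − (-0.40)(-0.30)] = 0.4525
  C_13 = (-0.35)(-0.35) − (1.00)(-0.30) = 0.4225
  C_21 = −[(-0.10)(0.95) − (-0.05)(-0.35)] = 0.1125
  C_22 = (1.00)(0.95) − (-0.05)(-0.30) = 0.9350
  C_23 = −[(1.00)(-0.35) − (-0.10)(-0.30)] = 0.3800
  C_31 = (-0.10)(-0.40) − (-0.05)(1.00) = 0.0900
  C_32 = −[(1.00)(-0.40) − (-0.05)(-0.35)] = 0.4175
  C_33 = (1.00)(1.00) − (-0.10)(-0.35) = 0.9650
det(I−A) = Σ_j (I−A)_1j·C_1j = (1.00)(0.8100) + (-0.10)(0.4525) + (-0.05)(0.4225) = 0.743625
adj(I−A) = Cᵀ =
  [ 0.8100   0.1125   0.0900]
  [ 0.4525   0.9350   0.4175]
  [ 0.4225   0.3800   0.9650]
(I − A)⁻¹ = adj(I−A) / det(I−A) ≈
  [   1.0893     0.1513     0.1210]
  [   0.6085     1.2574     0.5614]
  [   0.5682     0.5110     1.2977]
x = (I − A)⁻¹ d = adj(I−A)·d / det(I−A), with det(I−A) = 0.743625:
  x_1 = (0.8100·90 + 0.1125·150 + 0.0900·110) / 0.743625 = 99.675 / 0.743625 ≈ 134.04
  x_2 = (0.4525·90 + 0.9350·150 + 0.4175·110) / 0.743625 = 226.90 / 0.743625 ≈ 305.13
  x_3 = (0.4225·90 + 0.3800·150 + 0.9650·110) / 0.743625 = 201.175 / 0.743625 ≈ 270.53

x_1 = 134.04, x_2 = 305.13, x_3 = 270.53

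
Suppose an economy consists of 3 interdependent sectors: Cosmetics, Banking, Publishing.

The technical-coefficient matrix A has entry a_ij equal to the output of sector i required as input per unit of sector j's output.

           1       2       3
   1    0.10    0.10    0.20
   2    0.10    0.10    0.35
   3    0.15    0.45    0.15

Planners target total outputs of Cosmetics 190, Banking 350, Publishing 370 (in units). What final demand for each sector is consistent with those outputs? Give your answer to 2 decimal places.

I − A =
  [   0.90    -0.10    -0.20]
  [  -0.10     0.90    -0.35]
  [  -0.15    -0.45     0.85]
d = (I − A) x:
  d_1 = (+0.90)·190 + (-0.10)·350 + (-0.20)·370 = 62.00
  d_2 = (-0.10)·190 + (+0.90)·350 + (-0.35)·370 = 166.50
  d_3 = (-0.15)·190 + (-0.45)·350 + (+0.85)·370 = 128.50

d_1 = 62.00, d_2 = 166.50, d_3 = 128.50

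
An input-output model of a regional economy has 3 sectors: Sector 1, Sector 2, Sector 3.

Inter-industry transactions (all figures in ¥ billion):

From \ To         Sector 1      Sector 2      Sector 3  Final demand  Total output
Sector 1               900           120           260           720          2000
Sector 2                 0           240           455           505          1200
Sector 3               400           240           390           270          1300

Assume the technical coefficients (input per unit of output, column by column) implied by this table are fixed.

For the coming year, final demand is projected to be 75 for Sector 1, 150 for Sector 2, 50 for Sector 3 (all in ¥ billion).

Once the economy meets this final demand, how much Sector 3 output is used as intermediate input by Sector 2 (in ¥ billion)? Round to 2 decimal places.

Technical coefficients a_ij = z_ij / X_j:
  a_11 = 900/2000 = 0.45, a_21 = 0/2000 = 0.00, a_31 = 400/2000 = 0.20
  a_12 = 120/1200 = 0.10, a_22 = 240/1200 = 0.20, a_32 = 240/1200 = 0.20
  a_13 = 260/1300 = 0.20, a_23 = 455/1300 = 0.35, a_33 = 390/1300 = 0.30
I − A =
  [   0.55    -0.10    -0.20]
  [   0.00     0.80    -0.35]
  [  -0.20    -0.20     0.70]
Cofactors of I−A, C_ij = (−1)^(i+j)·(minor ij) (rows/columns in the sector order above):
  C_11 = (0.80)(0.70) − (-0.35)(-0.20) = 0.4900
  C_12 = −[(0.00)(0.70) − (-0.35)(-0.20)] = 0.0700
  C_13 = (0.00)(-0.20) − (0.80)(-0.20) = 0.1600
  C_21 = −[(-0.10)(0.70) − (-0.20)(-0.20)] = 0.1100
  C_22 = (0.55)(0.70) − (-0.20)(-0.20) = 0.3450
  C_23 = −[(0.55)(-0.20) − (-0.10)(-0.20)] = 0.1300
  C_31 = (-0.10)(-0.35) − (-0.20)(0.80) = 0.1950
  C_32 = −[(0.55)(-0.35) − (-0.20)(0.00)] = 0.1925
  C_33 = (0.55)(0.80) − (-0.10)(0.00) = 0.4400
det(I−A) = Σ_j (I−A)_1j·C_1j = (0.55)(0.4900) + (-0.10)(0.0700) + (-0.20)(0.1600) = 0.2305
adj(I−A) = Cᵀ =
  [ 0.4900   0.1100   0.1950]
  [ 0.0700   0.3450   0.1925]
  [ 0.1600   0.1300   0.4400]
(I − A)⁻¹ = adj(I−A) / det(I−A) ≈
  [   2.1258     0.4772     0.8460]
  [   0.3037     1.4967     0.8351]
  [   0.6941     0.5640     1.9089]
First solve x = (I − A)⁻¹ d = adj(I−A)·d / det(I−A); in particular x_2 = (0.0700·75 + 0.3450·150 + 0.1925·50) / 0.2305 = 66.625 / 0.2305 ≈ 289.0456.
Intermediate flow from 3 to 2: z_32 = a_32 · x_2 = 0.20 × 66.625 / 0.2305 = 13.325 / 0.2305 ≈ 57.81.

z_32 = 57.81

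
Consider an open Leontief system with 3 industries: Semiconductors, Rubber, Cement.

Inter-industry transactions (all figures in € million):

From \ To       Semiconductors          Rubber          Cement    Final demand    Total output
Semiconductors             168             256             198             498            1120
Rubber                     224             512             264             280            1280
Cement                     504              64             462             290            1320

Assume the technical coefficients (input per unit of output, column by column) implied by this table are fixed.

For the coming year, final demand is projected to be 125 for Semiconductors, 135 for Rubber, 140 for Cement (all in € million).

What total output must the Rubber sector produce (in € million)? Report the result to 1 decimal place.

Technical coefficients a_ij = z_ij / X_j:
  a_SS = 168/1120 = 0.15, a_RS = 224/1120 = 0.20, a_CS = 504/1120 = 0.45
  a_SR = 256/1280 = 0.20, a_RR = 512/1280 = 0.40, a_CR = 64/1280 = 0.05
  a_SC = 198/1320 = 0.15, a_RC = 264/1320 = 0.20, a_CC = 462/1320 = 0.35
I − A =
  [   0.85    -0.20    -0.15]
  [  -0.20     0.60    -0.20]
  [  -0.45    -0.05     0.65]
Cofactors of I−A, C_ij = (−1)^(i+j)·(minor ij) (rows/columns in the sector order above):
  C_11 = (0.60)(0.65) − (-0.20)(-0.05) = 0.3800
  C_12 = −[(-0.20)(0.65) − (-0.20)(-0.45)] = 0.2200
  C_13 = (-0.20)(-0.05) − (0.60)(-0.45) = 0.2800
  C_21 = −[(-0.20)(0.65) − (-0.15)(-0.05)] = 0.1375
  C_22 = (0.85)(0.65) − (-0.15)(-0.45) = 0.4850
  C_23 = −[(0.85)(-0.05) − (-0.20)(-0.45)] = 0.1325
  C_31 = (-0.20)(-0.20) − (-0.15)(0.60) = 0.1300
  C_32 = −[(0.85)(-0.20) − (-0.15)(-0.20)] = 0.2000
  C_33 = (0.85)(0.60) − (-0.20)(-0.20) = 0.4700
det(I−A) = Σ_j (I−A)_1j·C_1j = (0.85)(0.3800) + (-0.20)(0.2200) + (-0.15)(0.2800) = 0.2370
adj(I−A) = Cᵀ =
  [ 0.3800   0.1375   0.1300]
  [ 0.2200   0.4850   0.2000]
  [ 0.2800   0.1325   0.4700]
(I − A)⁻¹ = adj(I−A) / det(I−A) ≈
  [   1.6034     0.5802     0.5485]
  [   0.9283     2.0464     0.8439]
  [   1.1814     0.5591     1.9831]
x = (I − A)⁻¹ d = adj(I−A)·d / det(I−A), with det(I−A) = 0.2370:
  x_S = (0.3800·125 + 0.1375·135 + 0.1300·140) / 0.2370 = 84.2625 / 0.2370 ≈ 355.5
  x_R = (0.2200·125 + 0.4850·135 + 0.2000·140) / 0.2370 = 120.975 / 0.2370 ≈ 510.4
  x_C = (0.2800·125 + 0.1325·135 + 0.4700·140) / 0.2370 = 118.6875 / 0.2370 ≈ 500.8

x_R = 510.4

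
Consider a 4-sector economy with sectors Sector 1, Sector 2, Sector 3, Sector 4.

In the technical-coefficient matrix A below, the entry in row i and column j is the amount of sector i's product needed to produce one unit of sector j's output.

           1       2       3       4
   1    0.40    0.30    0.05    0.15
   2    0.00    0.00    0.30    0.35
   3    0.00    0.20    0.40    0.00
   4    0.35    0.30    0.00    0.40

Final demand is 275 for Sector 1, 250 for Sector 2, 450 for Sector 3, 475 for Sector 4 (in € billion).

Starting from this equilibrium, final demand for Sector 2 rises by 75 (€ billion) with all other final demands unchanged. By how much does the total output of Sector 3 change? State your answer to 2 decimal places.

Δx_3 = 43.94

I − A =
  [   0.60    -0.30    -0.05    -0.15]
  [   0.00     1.00    -0.30    -0.35]
  [   0.00    -0.20     0.60     0.00]
  [  -0.35    -0.30     0.00     0.60]
Compute the cofactors C_ij = (−1)^(i+j)·(3×3 minor ij) of I−A; the adjugate is their transpose:
adj(I−A) = Cᵀ =
  [ 0.261000   0.141000   0.092250   0.147500]
  [ 0.073500   0.184500   0.098375   0.126000]
  [ 0.024500   0.061500   0.207750   0.042000]
  [ 0.189000   0.174500   0.103000   0.324000]
det(I−A) = Σ_j (I−A)_1j·C_1j = (0.60)(0.261000) + (-0.30)(0.073500) + (-0.05)(0.024500) + (-0.15)(0.189000) = 0.104975
(I − A)⁻¹ = adj(I−A) / det(I−A) ≈
  [   2.4863     1.3432     0.8788     1.4051]
  [   0.7002     1.7576     0.9371     1.2003]
  [   0.2334     0.5859     1.9790     0.4001]
  [   1.8004     1.6623     0.9812     3.0864]
Δx = (I − A)⁻¹ Δd with Δd having +75 in the Sector 2 component and 0 elsewhere.
So Δx_3 = L_32 · (+75), where L_32 = adj(I−A)_32 / det(I−A) = 0.061500 / 0.104975.
Δx_3 = 0.061500 × (+75) / 0.104975 = 4.6125 / 0.104975 ≈ 43.94.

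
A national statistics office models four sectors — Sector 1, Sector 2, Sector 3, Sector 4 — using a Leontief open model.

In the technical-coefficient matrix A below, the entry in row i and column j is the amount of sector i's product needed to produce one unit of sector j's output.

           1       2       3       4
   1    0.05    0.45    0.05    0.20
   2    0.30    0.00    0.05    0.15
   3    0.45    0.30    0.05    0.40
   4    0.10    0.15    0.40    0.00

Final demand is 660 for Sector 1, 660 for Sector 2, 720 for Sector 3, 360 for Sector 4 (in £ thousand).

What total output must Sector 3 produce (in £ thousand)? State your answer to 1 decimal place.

x_3 = 3257.9

I − A =
  [   0.95    -0.45    -0.05    -0.20]
  [  -0.30     1.00    -0.05    -0.15]
  [  -0.45    -0.30     0.95    -0.40]
  [  -0.10    -0.15    -0.40     1.00]
Compute the cofactors C_ij = (−1)^(i+j)·(3×3 minor ij) of I−A; the adjugate is their transpose:
adj(I−A) = Cᵀ =
  [ 0.732625   0.426000   0.179875   0.282375]
  [ 0.302750   0.671000   0.143250   0.218500]
  [ 0.592375   0.570000   0.757875   0.507125]
  [ 0.355625   0.371250   0.342625   0.722875]
det(I−A) = Σ_j (I−A)_1j·C_1j = (0.95)(0.732625) + (-0.45)(0.302750) + (-0.05)(0.592375) + (-0.20)(0.355625) = 0.4590125
(I − A)⁻¹ = adj(I−A) / det(I−A) ≈
  [   1.5961     0.9281     0.3919     0.6152]
  [   0.6596     1.4618     0.3121     0.4760]
  [   1.2905     1.2418     1.6511     1.1048]
  [   0.7748     0.8088     0.7464     1.5748]
x = (I − A)⁻¹ d = adj(I−A)·d / det(I−A), with det(I−A) = 0.4590125:
  x_1 = (0.732625·660 + 0.426000·660 + 0.179875·720 + 0.282375·360) / 0.4590125 = 995.8575 / 0.4590125 ≈ 2169.6
  x_2 = (0.302750·660 + 0.671000·660 + 0.143250·720 + 0.218500·360) / 0.4590125 = 824.475 / 0.4590125 ≈ 1796.2
  x_3 = (0.592375·660 + 0.570000·660 + 0.757875·720 + 0.507125·360) / 0.4590125 = 1495.4025 / 0.4590125 ≈ 3257.9
  x_4 = (0.355625·660 + 0.371250·660 + 0.342625·720 + 0.722875·360) / 0.4590125 = 986.6625 / 0.4590125 ≈ 2149.5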